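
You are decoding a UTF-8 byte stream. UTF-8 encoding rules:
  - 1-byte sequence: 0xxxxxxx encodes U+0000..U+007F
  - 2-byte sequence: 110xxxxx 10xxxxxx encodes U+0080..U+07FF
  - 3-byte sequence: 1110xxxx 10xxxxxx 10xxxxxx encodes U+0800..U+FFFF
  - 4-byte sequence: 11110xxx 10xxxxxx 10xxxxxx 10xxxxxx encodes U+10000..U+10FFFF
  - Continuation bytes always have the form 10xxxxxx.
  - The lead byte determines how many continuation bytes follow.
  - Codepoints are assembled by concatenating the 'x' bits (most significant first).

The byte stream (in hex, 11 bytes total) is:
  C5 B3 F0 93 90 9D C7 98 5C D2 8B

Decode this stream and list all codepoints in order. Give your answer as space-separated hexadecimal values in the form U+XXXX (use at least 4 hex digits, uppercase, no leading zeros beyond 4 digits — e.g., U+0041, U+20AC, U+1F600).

Byte[0]=C5: 2-byte lead, need 1 cont bytes. acc=0x5
Byte[1]=B3: continuation. acc=(acc<<6)|0x33=0x173
Completed: cp=U+0173 (starts at byte 0)
Byte[2]=F0: 4-byte lead, need 3 cont bytes. acc=0x0
Byte[3]=93: continuation. acc=(acc<<6)|0x13=0x13
Byte[4]=90: continuation. acc=(acc<<6)|0x10=0x4D0
Byte[5]=9D: continuation. acc=(acc<<6)|0x1D=0x1341D
Completed: cp=U+1341D (starts at byte 2)
Byte[6]=C7: 2-byte lead, need 1 cont bytes. acc=0x7
Byte[7]=98: continuation. acc=(acc<<6)|0x18=0x1D8
Completed: cp=U+01D8 (starts at byte 6)
Byte[8]=5C: 1-byte ASCII. cp=U+005C
Byte[9]=D2: 2-byte lead, need 1 cont bytes. acc=0x12
Byte[10]=8B: continuation. acc=(acc<<6)|0x0B=0x48B
Completed: cp=U+048B (starts at byte 9)

Answer: U+0173 U+1341D U+01D8 U+005C U+048B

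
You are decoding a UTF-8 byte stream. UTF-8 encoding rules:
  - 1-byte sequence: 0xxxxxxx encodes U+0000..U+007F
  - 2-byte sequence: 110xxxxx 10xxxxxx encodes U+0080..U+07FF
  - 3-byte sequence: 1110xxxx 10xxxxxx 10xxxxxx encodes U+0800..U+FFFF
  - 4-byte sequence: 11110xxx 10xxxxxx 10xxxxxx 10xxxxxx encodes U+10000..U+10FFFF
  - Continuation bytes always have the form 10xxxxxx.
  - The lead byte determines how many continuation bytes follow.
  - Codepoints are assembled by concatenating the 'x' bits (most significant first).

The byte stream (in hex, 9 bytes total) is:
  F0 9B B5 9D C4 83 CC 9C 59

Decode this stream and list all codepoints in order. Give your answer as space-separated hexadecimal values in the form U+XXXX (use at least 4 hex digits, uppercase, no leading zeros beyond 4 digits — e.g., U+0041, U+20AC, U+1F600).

Answer: U+1BD5D U+0103 U+031C U+0059

Derivation:
Byte[0]=F0: 4-byte lead, need 3 cont bytes. acc=0x0
Byte[1]=9B: continuation. acc=(acc<<6)|0x1B=0x1B
Byte[2]=B5: continuation. acc=(acc<<6)|0x35=0x6F5
Byte[3]=9D: continuation. acc=(acc<<6)|0x1D=0x1BD5D
Completed: cp=U+1BD5D (starts at byte 0)
Byte[4]=C4: 2-byte lead, need 1 cont bytes. acc=0x4
Byte[5]=83: continuation. acc=(acc<<6)|0x03=0x103
Completed: cp=U+0103 (starts at byte 4)
Byte[6]=CC: 2-byte lead, need 1 cont bytes. acc=0xC
Byte[7]=9C: continuation. acc=(acc<<6)|0x1C=0x31C
Completed: cp=U+031C (starts at byte 6)
Byte[8]=59: 1-byte ASCII. cp=U+0059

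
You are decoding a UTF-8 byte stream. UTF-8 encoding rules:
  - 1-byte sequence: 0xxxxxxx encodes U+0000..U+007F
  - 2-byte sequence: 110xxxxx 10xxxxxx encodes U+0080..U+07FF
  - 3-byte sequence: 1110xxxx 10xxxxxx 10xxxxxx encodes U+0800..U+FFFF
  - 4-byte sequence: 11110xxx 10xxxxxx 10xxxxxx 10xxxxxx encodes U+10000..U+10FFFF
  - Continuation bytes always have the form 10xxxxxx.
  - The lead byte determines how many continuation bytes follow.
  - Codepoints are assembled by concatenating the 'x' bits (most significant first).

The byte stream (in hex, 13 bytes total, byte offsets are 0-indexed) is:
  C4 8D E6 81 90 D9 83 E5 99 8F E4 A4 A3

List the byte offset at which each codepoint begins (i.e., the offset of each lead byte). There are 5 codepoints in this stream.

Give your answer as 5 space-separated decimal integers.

Byte[0]=C4: 2-byte lead, need 1 cont bytes. acc=0x4
Byte[1]=8D: continuation. acc=(acc<<6)|0x0D=0x10D
Completed: cp=U+010D (starts at byte 0)
Byte[2]=E6: 3-byte lead, need 2 cont bytes. acc=0x6
Byte[3]=81: continuation. acc=(acc<<6)|0x01=0x181
Byte[4]=90: continuation. acc=(acc<<6)|0x10=0x6050
Completed: cp=U+6050 (starts at byte 2)
Byte[5]=D9: 2-byte lead, need 1 cont bytes. acc=0x19
Byte[6]=83: continuation. acc=(acc<<6)|0x03=0x643
Completed: cp=U+0643 (starts at byte 5)
Byte[7]=E5: 3-byte lead, need 2 cont bytes. acc=0x5
Byte[8]=99: continuation. acc=(acc<<6)|0x19=0x159
Byte[9]=8F: continuation. acc=(acc<<6)|0x0F=0x564F
Completed: cp=U+564F (starts at byte 7)
Byte[10]=E4: 3-byte lead, need 2 cont bytes. acc=0x4
Byte[11]=A4: continuation. acc=(acc<<6)|0x24=0x124
Byte[12]=A3: continuation. acc=(acc<<6)|0x23=0x4923
Completed: cp=U+4923 (starts at byte 10)

Answer: 0 2 5 7 10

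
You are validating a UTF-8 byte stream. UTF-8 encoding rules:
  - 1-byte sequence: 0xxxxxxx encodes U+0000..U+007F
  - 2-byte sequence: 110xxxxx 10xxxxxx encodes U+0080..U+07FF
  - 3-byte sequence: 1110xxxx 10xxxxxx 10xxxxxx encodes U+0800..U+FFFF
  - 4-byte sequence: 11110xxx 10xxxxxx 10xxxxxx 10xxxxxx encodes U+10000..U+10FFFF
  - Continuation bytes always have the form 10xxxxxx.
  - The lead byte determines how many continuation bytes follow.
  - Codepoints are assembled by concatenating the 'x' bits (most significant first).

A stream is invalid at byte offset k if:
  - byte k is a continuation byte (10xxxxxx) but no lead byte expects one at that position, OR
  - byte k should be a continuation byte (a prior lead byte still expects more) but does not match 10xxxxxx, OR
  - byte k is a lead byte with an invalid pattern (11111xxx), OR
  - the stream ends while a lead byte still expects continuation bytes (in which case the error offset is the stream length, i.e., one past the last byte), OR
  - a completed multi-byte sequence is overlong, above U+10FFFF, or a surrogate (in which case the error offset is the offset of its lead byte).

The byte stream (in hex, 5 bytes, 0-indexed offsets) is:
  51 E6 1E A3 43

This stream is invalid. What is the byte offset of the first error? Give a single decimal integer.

Byte[0]=51: 1-byte ASCII. cp=U+0051
Byte[1]=E6: 3-byte lead, need 2 cont bytes. acc=0x6
Byte[2]=1E: expected 10xxxxxx continuation. INVALID

Answer: 2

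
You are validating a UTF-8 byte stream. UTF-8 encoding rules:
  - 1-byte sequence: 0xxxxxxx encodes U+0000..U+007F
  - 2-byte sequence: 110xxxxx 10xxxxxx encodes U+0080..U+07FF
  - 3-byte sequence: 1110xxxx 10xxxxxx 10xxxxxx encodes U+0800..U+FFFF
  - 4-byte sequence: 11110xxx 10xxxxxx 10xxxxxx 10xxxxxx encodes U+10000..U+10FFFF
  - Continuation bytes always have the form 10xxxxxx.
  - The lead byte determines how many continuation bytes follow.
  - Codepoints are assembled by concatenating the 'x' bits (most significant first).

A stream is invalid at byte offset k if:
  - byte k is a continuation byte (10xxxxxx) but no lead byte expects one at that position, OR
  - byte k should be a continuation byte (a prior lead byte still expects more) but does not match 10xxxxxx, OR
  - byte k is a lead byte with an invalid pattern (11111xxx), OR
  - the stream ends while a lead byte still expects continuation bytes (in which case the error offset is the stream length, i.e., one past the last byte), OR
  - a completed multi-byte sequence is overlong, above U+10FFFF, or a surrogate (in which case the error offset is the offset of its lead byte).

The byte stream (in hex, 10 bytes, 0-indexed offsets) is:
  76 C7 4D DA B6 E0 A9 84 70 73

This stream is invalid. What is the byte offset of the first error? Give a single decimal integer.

Answer: 2

Derivation:
Byte[0]=76: 1-byte ASCII. cp=U+0076
Byte[1]=C7: 2-byte lead, need 1 cont bytes. acc=0x7
Byte[2]=4D: expected 10xxxxxx continuation. INVALID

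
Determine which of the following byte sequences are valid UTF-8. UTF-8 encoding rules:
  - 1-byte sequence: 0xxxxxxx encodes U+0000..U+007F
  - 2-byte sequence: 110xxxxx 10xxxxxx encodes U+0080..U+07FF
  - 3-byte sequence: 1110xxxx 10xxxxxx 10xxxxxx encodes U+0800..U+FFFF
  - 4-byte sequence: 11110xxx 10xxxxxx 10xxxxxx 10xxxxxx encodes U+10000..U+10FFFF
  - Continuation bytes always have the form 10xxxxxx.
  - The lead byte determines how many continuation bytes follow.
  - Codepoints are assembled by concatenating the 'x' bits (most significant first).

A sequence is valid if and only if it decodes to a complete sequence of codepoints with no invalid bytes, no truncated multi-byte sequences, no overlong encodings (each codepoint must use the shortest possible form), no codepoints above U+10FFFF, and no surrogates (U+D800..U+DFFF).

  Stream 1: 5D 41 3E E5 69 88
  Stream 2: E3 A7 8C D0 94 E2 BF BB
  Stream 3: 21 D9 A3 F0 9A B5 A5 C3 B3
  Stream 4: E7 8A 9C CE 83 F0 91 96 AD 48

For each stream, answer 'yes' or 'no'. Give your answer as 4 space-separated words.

Stream 1: error at byte offset 4. INVALID
Stream 2: decodes cleanly. VALID
Stream 3: decodes cleanly. VALID
Stream 4: decodes cleanly. VALID

Answer: no yes yes yes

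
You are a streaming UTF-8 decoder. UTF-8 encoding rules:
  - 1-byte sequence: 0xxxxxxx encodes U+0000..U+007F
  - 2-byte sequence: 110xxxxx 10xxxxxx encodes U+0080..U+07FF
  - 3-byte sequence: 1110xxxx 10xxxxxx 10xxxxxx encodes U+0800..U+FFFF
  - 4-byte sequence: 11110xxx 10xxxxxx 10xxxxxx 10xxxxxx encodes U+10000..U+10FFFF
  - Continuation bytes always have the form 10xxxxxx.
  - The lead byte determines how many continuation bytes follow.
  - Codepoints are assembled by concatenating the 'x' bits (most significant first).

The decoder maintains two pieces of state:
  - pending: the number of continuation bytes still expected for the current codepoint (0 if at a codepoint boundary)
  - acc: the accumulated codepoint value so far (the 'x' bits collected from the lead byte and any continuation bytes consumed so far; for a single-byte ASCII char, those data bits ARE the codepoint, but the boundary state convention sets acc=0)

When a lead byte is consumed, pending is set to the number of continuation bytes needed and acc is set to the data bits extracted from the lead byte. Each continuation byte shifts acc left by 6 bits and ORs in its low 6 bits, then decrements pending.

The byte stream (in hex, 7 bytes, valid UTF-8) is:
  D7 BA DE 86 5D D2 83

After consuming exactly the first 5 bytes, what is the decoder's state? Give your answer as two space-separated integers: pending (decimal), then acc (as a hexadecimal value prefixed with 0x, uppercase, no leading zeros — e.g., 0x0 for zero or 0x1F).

Byte[0]=D7: 2-byte lead. pending=1, acc=0x17
Byte[1]=BA: continuation. acc=(acc<<6)|0x3A=0x5FA, pending=0
Byte[2]=DE: 2-byte lead. pending=1, acc=0x1E
Byte[3]=86: continuation. acc=(acc<<6)|0x06=0x786, pending=0
Byte[4]=5D: 1-byte. pending=0, acc=0x0

Answer: 0 0x0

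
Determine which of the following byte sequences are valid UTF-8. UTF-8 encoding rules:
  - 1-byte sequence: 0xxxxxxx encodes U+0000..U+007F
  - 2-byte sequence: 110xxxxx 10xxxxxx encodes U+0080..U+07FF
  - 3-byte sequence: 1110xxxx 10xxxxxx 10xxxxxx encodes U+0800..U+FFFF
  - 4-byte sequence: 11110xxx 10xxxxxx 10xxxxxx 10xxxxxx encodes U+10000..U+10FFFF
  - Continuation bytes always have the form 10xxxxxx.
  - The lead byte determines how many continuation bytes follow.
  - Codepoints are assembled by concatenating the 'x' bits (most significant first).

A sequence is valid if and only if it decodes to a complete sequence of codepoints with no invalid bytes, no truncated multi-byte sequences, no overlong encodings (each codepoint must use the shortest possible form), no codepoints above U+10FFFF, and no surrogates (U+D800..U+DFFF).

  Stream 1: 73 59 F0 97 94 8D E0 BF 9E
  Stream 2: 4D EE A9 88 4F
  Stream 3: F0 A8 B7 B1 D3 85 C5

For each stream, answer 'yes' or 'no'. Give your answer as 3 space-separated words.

Stream 1: decodes cleanly. VALID
Stream 2: decodes cleanly. VALID
Stream 3: error at byte offset 7. INVALID

Answer: yes yes no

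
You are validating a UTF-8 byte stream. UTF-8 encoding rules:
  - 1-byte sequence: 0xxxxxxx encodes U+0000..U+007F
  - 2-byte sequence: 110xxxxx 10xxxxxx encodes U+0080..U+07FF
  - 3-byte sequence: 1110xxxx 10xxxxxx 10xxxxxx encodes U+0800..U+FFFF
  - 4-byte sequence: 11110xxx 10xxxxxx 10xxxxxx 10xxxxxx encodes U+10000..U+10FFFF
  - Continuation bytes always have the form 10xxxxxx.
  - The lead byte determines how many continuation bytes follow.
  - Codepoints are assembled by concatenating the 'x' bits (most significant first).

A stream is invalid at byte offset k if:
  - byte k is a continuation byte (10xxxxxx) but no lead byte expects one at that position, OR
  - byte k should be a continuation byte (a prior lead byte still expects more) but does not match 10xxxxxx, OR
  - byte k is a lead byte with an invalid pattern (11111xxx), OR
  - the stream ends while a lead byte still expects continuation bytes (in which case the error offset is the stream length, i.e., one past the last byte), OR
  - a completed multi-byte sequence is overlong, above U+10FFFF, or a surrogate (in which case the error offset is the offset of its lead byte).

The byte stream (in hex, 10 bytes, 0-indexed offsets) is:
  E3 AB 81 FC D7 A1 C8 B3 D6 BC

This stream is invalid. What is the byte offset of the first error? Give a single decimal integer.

Byte[0]=E3: 3-byte lead, need 2 cont bytes. acc=0x3
Byte[1]=AB: continuation. acc=(acc<<6)|0x2B=0xEB
Byte[2]=81: continuation. acc=(acc<<6)|0x01=0x3AC1
Completed: cp=U+3AC1 (starts at byte 0)
Byte[3]=FC: INVALID lead byte (not 0xxx/110x/1110/11110)

Answer: 3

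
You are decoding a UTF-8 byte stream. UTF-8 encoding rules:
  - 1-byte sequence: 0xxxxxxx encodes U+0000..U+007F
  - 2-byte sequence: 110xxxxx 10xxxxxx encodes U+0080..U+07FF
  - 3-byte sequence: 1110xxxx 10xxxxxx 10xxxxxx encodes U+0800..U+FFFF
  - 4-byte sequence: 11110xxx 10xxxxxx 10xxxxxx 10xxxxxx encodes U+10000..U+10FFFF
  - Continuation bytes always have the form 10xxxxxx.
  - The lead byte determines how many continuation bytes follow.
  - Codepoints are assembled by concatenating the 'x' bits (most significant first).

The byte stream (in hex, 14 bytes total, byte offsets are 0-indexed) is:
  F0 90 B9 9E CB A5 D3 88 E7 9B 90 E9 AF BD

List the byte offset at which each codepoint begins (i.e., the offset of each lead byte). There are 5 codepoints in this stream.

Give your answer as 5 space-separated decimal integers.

Answer: 0 4 6 8 11

Derivation:
Byte[0]=F0: 4-byte lead, need 3 cont bytes. acc=0x0
Byte[1]=90: continuation. acc=(acc<<6)|0x10=0x10
Byte[2]=B9: continuation. acc=(acc<<6)|0x39=0x439
Byte[3]=9E: continuation. acc=(acc<<6)|0x1E=0x10E5E
Completed: cp=U+10E5E (starts at byte 0)
Byte[4]=CB: 2-byte lead, need 1 cont bytes. acc=0xB
Byte[5]=A5: continuation. acc=(acc<<6)|0x25=0x2E5
Completed: cp=U+02E5 (starts at byte 4)
Byte[6]=D3: 2-byte lead, need 1 cont bytes. acc=0x13
Byte[7]=88: continuation. acc=(acc<<6)|0x08=0x4C8
Completed: cp=U+04C8 (starts at byte 6)
Byte[8]=E7: 3-byte lead, need 2 cont bytes. acc=0x7
Byte[9]=9B: continuation. acc=(acc<<6)|0x1B=0x1DB
Byte[10]=90: continuation. acc=(acc<<6)|0x10=0x76D0
Completed: cp=U+76D0 (starts at byte 8)
Byte[11]=E9: 3-byte lead, need 2 cont bytes. acc=0x9
Byte[12]=AF: continuation. acc=(acc<<6)|0x2F=0x26F
Byte[13]=BD: continuation. acc=(acc<<6)|0x3D=0x9BFD
Completed: cp=U+9BFD (starts at byte 11)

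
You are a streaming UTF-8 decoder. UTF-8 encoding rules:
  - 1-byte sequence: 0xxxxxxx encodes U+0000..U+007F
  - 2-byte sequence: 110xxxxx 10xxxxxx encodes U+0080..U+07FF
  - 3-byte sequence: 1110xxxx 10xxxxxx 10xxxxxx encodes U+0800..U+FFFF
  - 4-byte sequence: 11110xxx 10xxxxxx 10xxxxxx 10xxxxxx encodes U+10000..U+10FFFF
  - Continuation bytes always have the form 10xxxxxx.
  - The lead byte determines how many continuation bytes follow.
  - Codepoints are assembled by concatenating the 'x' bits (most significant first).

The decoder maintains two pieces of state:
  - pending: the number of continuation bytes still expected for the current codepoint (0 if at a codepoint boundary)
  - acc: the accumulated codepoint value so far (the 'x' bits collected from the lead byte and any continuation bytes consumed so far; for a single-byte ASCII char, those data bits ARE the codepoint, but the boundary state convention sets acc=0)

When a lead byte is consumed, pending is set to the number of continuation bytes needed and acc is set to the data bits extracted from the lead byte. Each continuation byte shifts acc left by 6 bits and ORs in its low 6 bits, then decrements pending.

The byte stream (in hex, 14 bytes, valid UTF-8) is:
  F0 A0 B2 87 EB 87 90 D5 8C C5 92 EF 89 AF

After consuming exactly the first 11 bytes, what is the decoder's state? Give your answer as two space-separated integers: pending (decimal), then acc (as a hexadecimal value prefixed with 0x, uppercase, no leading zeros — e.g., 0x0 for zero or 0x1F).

Answer: 0 0x152

Derivation:
Byte[0]=F0: 4-byte lead. pending=3, acc=0x0
Byte[1]=A0: continuation. acc=(acc<<6)|0x20=0x20, pending=2
Byte[2]=B2: continuation. acc=(acc<<6)|0x32=0x832, pending=1
Byte[3]=87: continuation. acc=(acc<<6)|0x07=0x20C87, pending=0
Byte[4]=EB: 3-byte lead. pending=2, acc=0xB
Byte[5]=87: continuation. acc=(acc<<6)|0x07=0x2C7, pending=1
Byte[6]=90: continuation. acc=(acc<<6)|0x10=0xB1D0, pending=0
Byte[7]=D5: 2-byte lead. pending=1, acc=0x15
Byte[8]=8C: continuation. acc=(acc<<6)|0x0C=0x54C, pending=0
Byte[9]=C5: 2-byte lead. pending=1, acc=0x5
Byte[10]=92: continuation. acc=(acc<<6)|0x12=0x152, pending=0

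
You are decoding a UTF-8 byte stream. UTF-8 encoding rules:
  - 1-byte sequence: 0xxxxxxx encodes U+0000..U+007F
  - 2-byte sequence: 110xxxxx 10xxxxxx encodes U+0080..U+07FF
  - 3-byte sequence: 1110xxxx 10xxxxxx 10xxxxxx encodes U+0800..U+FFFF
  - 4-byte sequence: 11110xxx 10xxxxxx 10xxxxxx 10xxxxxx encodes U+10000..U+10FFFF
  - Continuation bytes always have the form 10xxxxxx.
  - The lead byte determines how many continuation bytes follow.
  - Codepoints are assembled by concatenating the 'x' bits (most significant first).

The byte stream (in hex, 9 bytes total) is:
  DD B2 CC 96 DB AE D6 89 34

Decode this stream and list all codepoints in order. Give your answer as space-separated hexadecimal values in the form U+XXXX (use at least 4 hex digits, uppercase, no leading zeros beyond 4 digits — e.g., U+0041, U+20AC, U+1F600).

Byte[0]=DD: 2-byte lead, need 1 cont bytes. acc=0x1D
Byte[1]=B2: continuation. acc=(acc<<6)|0x32=0x772
Completed: cp=U+0772 (starts at byte 0)
Byte[2]=CC: 2-byte lead, need 1 cont bytes. acc=0xC
Byte[3]=96: continuation. acc=(acc<<6)|0x16=0x316
Completed: cp=U+0316 (starts at byte 2)
Byte[4]=DB: 2-byte lead, need 1 cont bytes. acc=0x1B
Byte[5]=AE: continuation. acc=(acc<<6)|0x2E=0x6EE
Completed: cp=U+06EE (starts at byte 4)
Byte[6]=D6: 2-byte lead, need 1 cont bytes. acc=0x16
Byte[7]=89: continuation. acc=(acc<<6)|0x09=0x589
Completed: cp=U+0589 (starts at byte 6)
Byte[8]=34: 1-byte ASCII. cp=U+0034

Answer: U+0772 U+0316 U+06EE U+0589 U+0034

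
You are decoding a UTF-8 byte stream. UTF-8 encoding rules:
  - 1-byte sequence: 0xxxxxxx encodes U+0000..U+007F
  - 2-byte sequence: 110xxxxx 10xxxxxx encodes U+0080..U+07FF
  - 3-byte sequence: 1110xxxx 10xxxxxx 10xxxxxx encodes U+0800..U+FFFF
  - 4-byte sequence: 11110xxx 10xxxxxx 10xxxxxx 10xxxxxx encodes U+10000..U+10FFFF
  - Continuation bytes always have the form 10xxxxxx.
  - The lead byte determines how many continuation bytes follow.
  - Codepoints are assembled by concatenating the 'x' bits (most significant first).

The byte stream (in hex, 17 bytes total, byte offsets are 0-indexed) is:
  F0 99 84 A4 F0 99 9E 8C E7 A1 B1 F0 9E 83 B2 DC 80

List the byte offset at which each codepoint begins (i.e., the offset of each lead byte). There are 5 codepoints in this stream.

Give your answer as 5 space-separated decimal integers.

Byte[0]=F0: 4-byte lead, need 3 cont bytes. acc=0x0
Byte[1]=99: continuation. acc=(acc<<6)|0x19=0x19
Byte[2]=84: continuation. acc=(acc<<6)|0x04=0x644
Byte[3]=A4: continuation. acc=(acc<<6)|0x24=0x19124
Completed: cp=U+19124 (starts at byte 0)
Byte[4]=F0: 4-byte lead, need 3 cont bytes. acc=0x0
Byte[5]=99: continuation. acc=(acc<<6)|0x19=0x19
Byte[6]=9E: continuation. acc=(acc<<6)|0x1E=0x65E
Byte[7]=8C: continuation. acc=(acc<<6)|0x0C=0x1978C
Completed: cp=U+1978C (starts at byte 4)
Byte[8]=E7: 3-byte lead, need 2 cont bytes. acc=0x7
Byte[9]=A1: continuation. acc=(acc<<6)|0x21=0x1E1
Byte[10]=B1: continuation. acc=(acc<<6)|0x31=0x7871
Completed: cp=U+7871 (starts at byte 8)
Byte[11]=F0: 4-byte lead, need 3 cont bytes. acc=0x0
Byte[12]=9E: continuation. acc=(acc<<6)|0x1E=0x1E
Byte[13]=83: continuation. acc=(acc<<6)|0x03=0x783
Byte[14]=B2: continuation. acc=(acc<<6)|0x32=0x1E0F2
Completed: cp=U+1E0F2 (starts at byte 11)
Byte[15]=DC: 2-byte lead, need 1 cont bytes. acc=0x1C
Byte[16]=80: continuation. acc=(acc<<6)|0x00=0x700
Completed: cp=U+0700 (starts at byte 15)

Answer: 0 4 8 11 15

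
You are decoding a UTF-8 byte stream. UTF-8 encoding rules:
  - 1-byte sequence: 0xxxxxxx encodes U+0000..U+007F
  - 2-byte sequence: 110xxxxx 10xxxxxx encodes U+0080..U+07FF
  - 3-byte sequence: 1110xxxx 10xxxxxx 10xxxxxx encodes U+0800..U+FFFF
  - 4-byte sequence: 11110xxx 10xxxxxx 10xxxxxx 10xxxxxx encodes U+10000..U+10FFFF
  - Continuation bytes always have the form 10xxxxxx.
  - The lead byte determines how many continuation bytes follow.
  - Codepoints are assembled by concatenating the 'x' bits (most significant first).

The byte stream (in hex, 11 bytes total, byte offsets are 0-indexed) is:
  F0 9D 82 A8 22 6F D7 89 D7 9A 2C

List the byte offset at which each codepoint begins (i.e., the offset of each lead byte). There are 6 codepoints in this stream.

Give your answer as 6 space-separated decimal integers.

Byte[0]=F0: 4-byte lead, need 3 cont bytes. acc=0x0
Byte[1]=9D: continuation. acc=(acc<<6)|0x1D=0x1D
Byte[2]=82: continuation. acc=(acc<<6)|0x02=0x742
Byte[3]=A8: continuation. acc=(acc<<6)|0x28=0x1D0A8
Completed: cp=U+1D0A8 (starts at byte 0)
Byte[4]=22: 1-byte ASCII. cp=U+0022
Byte[5]=6F: 1-byte ASCII. cp=U+006F
Byte[6]=D7: 2-byte lead, need 1 cont bytes. acc=0x17
Byte[7]=89: continuation. acc=(acc<<6)|0x09=0x5C9
Completed: cp=U+05C9 (starts at byte 6)
Byte[8]=D7: 2-byte lead, need 1 cont bytes. acc=0x17
Byte[9]=9A: continuation. acc=(acc<<6)|0x1A=0x5DA
Completed: cp=U+05DA (starts at byte 8)
Byte[10]=2C: 1-byte ASCII. cp=U+002C

Answer: 0 4 5 6 8 10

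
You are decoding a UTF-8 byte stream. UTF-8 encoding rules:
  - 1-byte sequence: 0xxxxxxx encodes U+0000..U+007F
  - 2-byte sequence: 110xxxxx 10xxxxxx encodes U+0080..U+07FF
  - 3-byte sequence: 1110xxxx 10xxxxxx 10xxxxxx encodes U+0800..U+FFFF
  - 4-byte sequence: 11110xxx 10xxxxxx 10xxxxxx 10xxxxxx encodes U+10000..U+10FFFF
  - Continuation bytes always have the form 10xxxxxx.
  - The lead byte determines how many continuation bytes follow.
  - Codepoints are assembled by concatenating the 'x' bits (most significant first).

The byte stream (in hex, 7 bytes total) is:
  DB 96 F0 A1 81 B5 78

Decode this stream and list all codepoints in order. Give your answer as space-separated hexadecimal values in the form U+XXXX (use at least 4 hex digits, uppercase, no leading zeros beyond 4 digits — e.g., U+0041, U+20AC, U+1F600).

Byte[0]=DB: 2-byte lead, need 1 cont bytes. acc=0x1B
Byte[1]=96: continuation. acc=(acc<<6)|0x16=0x6D6
Completed: cp=U+06D6 (starts at byte 0)
Byte[2]=F0: 4-byte lead, need 3 cont bytes. acc=0x0
Byte[3]=A1: continuation. acc=(acc<<6)|0x21=0x21
Byte[4]=81: continuation. acc=(acc<<6)|0x01=0x841
Byte[5]=B5: continuation. acc=(acc<<6)|0x35=0x21075
Completed: cp=U+21075 (starts at byte 2)
Byte[6]=78: 1-byte ASCII. cp=U+0078

Answer: U+06D6 U+21075 U+0078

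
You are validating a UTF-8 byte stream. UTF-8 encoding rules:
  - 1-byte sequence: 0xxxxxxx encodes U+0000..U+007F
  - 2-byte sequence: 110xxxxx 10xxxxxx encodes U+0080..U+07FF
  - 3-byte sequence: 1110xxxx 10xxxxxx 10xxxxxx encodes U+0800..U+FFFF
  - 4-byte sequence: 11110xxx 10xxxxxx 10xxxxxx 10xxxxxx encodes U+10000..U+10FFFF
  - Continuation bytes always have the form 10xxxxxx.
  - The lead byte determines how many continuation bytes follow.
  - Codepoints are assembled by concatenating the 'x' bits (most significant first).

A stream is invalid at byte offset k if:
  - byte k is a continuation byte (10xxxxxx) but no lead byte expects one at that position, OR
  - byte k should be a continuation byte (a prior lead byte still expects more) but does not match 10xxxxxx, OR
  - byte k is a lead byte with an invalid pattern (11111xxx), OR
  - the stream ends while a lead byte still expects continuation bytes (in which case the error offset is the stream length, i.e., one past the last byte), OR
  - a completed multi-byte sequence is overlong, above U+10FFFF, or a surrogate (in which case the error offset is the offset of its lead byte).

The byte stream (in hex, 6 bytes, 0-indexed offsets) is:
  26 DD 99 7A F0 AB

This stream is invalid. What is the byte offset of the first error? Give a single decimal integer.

Answer: 6

Derivation:
Byte[0]=26: 1-byte ASCII. cp=U+0026
Byte[1]=DD: 2-byte lead, need 1 cont bytes. acc=0x1D
Byte[2]=99: continuation. acc=(acc<<6)|0x19=0x759
Completed: cp=U+0759 (starts at byte 1)
Byte[3]=7A: 1-byte ASCII. cp=U+007A
Byte[4]=F0: 4-byte lead, need 3 cont bytes. acc=0x0
Byte[5]=AB: continuation. acc=(acc<<6)|0x2B=0x2B
Byte[6]: stream ended, expected continuation. INVALID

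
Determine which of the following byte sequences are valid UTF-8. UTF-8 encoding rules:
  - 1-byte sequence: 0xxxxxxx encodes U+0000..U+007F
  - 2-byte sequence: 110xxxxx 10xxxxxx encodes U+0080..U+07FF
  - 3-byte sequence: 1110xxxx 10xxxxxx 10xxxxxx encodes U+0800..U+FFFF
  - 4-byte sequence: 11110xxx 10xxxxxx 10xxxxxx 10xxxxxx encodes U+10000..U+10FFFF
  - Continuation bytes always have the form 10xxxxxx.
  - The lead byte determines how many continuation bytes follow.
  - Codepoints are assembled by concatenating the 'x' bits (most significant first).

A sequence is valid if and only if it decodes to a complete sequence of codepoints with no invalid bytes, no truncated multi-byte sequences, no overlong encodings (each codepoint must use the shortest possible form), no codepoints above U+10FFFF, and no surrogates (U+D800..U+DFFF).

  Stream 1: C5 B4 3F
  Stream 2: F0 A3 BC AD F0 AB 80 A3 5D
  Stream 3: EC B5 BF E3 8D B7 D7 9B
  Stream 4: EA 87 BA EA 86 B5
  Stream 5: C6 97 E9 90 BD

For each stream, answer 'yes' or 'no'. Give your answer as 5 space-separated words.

Stream 1: decodes cleanly. VALID
Stream 2: decodes cleanly. VALID
Stream 3: decodes cleanly. VALID
Stream 4: decodes cleanly. VALID
Stream 5: decodes cleanly. VALID

Answer: yes yes yes yes yes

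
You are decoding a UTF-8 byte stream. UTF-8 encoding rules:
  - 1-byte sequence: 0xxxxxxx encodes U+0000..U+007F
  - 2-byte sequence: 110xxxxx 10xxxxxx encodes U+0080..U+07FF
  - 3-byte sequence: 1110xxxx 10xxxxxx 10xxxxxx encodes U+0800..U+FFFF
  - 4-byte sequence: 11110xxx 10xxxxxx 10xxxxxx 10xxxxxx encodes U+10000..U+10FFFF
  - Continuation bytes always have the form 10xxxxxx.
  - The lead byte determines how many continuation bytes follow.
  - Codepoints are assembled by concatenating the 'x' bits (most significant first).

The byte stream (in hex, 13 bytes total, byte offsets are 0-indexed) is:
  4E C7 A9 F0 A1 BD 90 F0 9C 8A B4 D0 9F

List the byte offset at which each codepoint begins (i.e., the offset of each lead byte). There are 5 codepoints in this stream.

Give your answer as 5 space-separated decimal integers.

Answer: 0 1 3 7 11

Derivation:
Byte[0]=4E: 1-byte ASCII. cp=U+004E
Byte[1]=C7: 2-byte lead, need 1 cont bytes. acc=0x7
Byte[2]=A9: continuation. acc=(acc<<6)|0x29=0x1E9
Completed: cp=U+01E9 (starts at byte 1)
Byte[3]=F0: 4-byte lead, need 3 cont bytes. acc=0x0
Byte[4]=A1: continuation. acc=(acc<<6)|0x21=0x21
Byte[5]=BD: continuation. acc=(acc<<6)|0x3D=0x87D
Byte[6]=90: continuation. acc=(acc<<6)|0x10=0x21F50
Completed: cp=U+21F50 (starts at byte 3)
Byte[7]=F0: 4-byte lead, need 3 cont bytes. acc=0x0
Byte[8]=9C: continuation. acc=(acc<<6)|0x1C=0x1C
Byte[9]=8A: continuation. acc=(acc<<6)|0x0A=0x70A
Byte[10]=B4: continuation. acc=(acc<<6)|0x34=0x1C2B4
Completed: cp=U+1C2B4 (starts at byte 7)
Byte[11]=D0: 2-byte lead, need 1 cont bytes. acc=0x10
Byte[12]=9F: continuation. acc=(acc<<6)|0x1F=0x41F
Completed: cp=U+041F (starts at byte 11)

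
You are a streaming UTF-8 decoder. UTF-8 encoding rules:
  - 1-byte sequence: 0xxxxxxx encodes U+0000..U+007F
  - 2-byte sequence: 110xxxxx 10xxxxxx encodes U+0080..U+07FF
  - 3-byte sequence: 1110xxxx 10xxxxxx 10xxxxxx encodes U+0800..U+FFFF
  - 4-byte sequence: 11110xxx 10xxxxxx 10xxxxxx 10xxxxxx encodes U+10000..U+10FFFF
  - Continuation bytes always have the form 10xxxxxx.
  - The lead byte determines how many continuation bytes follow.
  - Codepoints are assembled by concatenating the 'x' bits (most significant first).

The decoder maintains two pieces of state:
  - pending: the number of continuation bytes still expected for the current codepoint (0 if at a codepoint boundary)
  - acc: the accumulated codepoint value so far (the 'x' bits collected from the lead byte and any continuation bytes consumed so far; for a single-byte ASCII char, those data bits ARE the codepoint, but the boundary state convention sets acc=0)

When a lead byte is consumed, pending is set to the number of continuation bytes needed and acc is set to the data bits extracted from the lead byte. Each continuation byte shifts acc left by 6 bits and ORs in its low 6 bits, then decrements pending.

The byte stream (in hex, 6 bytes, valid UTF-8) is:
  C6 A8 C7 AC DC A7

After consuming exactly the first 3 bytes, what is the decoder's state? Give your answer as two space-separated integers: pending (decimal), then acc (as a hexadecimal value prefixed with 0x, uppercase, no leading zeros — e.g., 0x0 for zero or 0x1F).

Answer: 1 0x7

Derivation:
Byte[0]=C6: 2-byte lead. pending=1, acc=0x6
Byte[1]=A8: continuation. acc=(acc<<6)|0x28=0x1A8, pending=0
Byte[2]=C7: 2-byte lead. pending=1, acc=0x7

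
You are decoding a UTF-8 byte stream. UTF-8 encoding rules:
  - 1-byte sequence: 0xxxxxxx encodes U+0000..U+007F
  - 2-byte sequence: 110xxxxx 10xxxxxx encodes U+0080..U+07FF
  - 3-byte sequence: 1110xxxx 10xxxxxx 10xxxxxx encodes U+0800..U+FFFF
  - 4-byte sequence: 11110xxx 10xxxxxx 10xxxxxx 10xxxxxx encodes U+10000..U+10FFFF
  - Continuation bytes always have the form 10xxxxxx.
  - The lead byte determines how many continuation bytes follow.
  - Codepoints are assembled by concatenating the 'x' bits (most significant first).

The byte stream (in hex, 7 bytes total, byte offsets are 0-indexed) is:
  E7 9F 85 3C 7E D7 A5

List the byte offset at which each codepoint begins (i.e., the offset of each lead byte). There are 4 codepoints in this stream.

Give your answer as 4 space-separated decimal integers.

Byte[0]=E7: 3-byte lead, need 2 cont bytes. acc=0x7
Byte[1]=9F: continuation. acc=(acc<<6)|0x1F=0x1DF
Byte[2]=85: continuation. acc=(acc<<6)|0x05=0x77C5
Completed: cp=U+77C5 (starts at byte 0)
Byte[3]=3C: 1-byte ASCII. cp=U+003C
Byte[4]=7E: 1-byte ASCII. cp=U+007E
Byte[5]=D7: 2-byte lead, need 1 cont bytes. acc=0x17
Byte[6]=A5: continuation. acc=(acc<<6)|0x25=0x5E5
Completed: cp=U+05E5 (starts at byte 5)

Answer: 0 3 4 5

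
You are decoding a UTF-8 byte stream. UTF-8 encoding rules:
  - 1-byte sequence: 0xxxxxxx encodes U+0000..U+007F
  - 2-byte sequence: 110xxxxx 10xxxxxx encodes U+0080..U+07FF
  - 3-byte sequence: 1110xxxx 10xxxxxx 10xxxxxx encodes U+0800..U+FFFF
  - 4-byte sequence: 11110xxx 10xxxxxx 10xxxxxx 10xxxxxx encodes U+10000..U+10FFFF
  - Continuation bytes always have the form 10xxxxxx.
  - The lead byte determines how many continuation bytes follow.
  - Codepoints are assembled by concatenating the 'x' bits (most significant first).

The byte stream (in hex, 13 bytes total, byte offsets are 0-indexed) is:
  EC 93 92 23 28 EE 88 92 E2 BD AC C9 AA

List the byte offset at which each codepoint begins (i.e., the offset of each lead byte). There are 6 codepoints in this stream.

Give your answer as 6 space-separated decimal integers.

Answer: 0 3 4 5 8 11

Derivation:
Byte[0]=EC: 3-byte lead, need 2 cont bytes. acc=0xC
Byte[1]=93: continuation. acc=(acc<<6)|0x13=0x313
Byte[2]=92: continuation. acc=(acc<<6)|0x12=0xC4D2
Completed: cp=U+C4D2 (starts at byte 0)
Byte[3]=23: 1-byte ASCII. cp=U+0023
Byte[4]=28: 1-byte ASCII. cp=U+0028
Byte[5]=EE: 3-byte lead, need 2 cont bytes. acc=0xE
Byte[6]=88: continuation. acc=(acc<<6)|0x08=0x388
Byte[7]=92: continuation. acc=(acc<<6)|0x12=0xE212
Completed: cp=U+E212 (starts at byte 5)
Byte[8]=E2: 3-byte lead, need 2 cont bytes. acc=0x2
Byte[9]=BD: continuation. acc=(acc<<6)|0x3D=0xBD
Byte[10]=AC: continuation. acc=(acc<<6)|0x2C=0x2F6C
Completed: cp=U+2F6C (starts at byte 8)
Byte[11]=C9: 2-byte lead, need 1 cont bytes. acc=0x9
Byte[12]=AA: continuation. acc=(acc<<6)|0x2A=0x26A
Completed: cp=U+026A (starts at byte 11)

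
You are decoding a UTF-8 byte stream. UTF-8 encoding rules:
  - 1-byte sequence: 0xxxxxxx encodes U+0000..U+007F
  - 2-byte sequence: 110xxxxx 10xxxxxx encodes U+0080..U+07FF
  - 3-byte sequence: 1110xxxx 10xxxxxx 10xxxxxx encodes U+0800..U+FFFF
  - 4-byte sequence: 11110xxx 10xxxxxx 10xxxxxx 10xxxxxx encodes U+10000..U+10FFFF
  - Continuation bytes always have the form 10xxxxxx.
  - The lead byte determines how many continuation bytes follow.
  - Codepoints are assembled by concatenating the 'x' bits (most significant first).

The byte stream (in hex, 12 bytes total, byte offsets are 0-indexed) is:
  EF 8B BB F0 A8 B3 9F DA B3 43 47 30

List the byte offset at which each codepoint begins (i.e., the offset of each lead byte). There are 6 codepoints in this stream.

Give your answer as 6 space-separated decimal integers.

Answer: 0 3 7 9 10 11

Derivation:
Byte[0]=EF: 3-byte lead, need 2 cont bytes. acc=0xF
Byte[1]=8B: continuation. acc=(acc<<6)|0x0B=0x3CB
Byte[2]=BB: continuation. acc=(acc<<6)|0x3B=0xF2FB
Completed: cp=U+F2FB (starts at byte 0)
Byte[3]=F0: 4-byte lead, need 3 cont bytes. acc=0x0
Byte[4]=A8: continuation. acc=(acc<<6)|0x28=0x28
Byte[5]=B3: continuation. acc=(acc<<6)|0x33=0xA33
Byte[6]=9F: continuation. acc=(acc<<6)|0x1F=0x28CDF
Completed: cp=U+28CDF (starts at byte 3)
Byte[7]=DA: 2-byte lead, need 1 cont bytes. acc=0x1A
Byte[8]=B3: continuation. acc=(acc<<6)|0x33=0x6B3
Completed: cp=U+06B3 (starts at byte 7)
Byte[9]=43: 1-byte ASCII. cp=U+0043
Byte[10]=47: 1-byte ASCII. cp=U+0047
Byte[11]=30: 1-byte ASCII. cp=U+0030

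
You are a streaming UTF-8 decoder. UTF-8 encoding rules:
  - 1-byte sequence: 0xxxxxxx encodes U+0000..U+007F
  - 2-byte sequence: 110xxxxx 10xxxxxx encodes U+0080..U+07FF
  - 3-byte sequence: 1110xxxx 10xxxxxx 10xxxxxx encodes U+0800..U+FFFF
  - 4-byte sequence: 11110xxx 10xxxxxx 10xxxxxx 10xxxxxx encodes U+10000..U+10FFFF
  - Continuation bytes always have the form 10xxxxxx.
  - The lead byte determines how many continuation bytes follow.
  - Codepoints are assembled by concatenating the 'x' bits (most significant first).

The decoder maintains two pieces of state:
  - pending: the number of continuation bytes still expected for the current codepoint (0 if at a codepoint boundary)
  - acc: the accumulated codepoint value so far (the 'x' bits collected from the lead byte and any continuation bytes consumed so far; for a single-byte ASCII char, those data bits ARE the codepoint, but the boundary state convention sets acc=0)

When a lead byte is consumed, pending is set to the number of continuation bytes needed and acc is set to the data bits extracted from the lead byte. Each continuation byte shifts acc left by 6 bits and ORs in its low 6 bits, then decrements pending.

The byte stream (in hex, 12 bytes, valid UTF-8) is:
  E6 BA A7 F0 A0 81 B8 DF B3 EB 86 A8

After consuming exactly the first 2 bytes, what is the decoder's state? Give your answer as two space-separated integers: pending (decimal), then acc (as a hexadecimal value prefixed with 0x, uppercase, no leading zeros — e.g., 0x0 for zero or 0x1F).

Byte[0]=E6: 3-byte lead. pending=2, acc=0x6
Byte[1]=BA: continuation. acc=(acc<<6)|0x3A=0x1BA, pending=1

Answer: 1 0x1BA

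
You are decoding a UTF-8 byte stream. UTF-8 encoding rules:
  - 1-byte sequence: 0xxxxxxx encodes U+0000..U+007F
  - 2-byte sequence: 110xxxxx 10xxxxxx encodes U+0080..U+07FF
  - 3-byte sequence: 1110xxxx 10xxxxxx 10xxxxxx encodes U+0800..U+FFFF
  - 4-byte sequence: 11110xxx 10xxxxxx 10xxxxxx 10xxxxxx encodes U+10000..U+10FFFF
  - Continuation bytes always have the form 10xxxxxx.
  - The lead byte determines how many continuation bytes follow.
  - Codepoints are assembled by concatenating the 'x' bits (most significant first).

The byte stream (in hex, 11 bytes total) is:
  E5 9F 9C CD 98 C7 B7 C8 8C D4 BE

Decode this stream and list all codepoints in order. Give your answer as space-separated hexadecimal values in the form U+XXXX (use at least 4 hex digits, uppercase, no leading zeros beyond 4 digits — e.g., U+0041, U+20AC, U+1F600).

Byte[0]=E5: 3-byte lead, need 2 cont bytes. acc=0x5
Byte[1]=9F: continuation. acc=(acc<<6)|0x1F=0x15F
Byte[2]=9C: continuation. acc=(acc<<6)|0x1C=0x57DC
Completed: cp=U+57DC (starts at byte 0)
Byte[3]=CD: 2-byte lead, need 1 cont bytes. acc=0xD
Byte[4]=98: continuation. acc=(acc<<6)|0x18=0x358
Completed: cp=U+0358 (starts at byte 3)
Byte[5]=C7: 2-byte lead, need 1 cont bytes. acc=0x7
Byte[6]=B7: continuation. acc=(acc<<6)|0x37=0x1F7
Completed: cp=U+01F7 (starts at byte 5)
Byte[7]=C8: 2-byte lead, need 1 cont bytes. acc=0x8
Byte[8]=8C: continuation. acc=(acc<<6)|0x0C=0x20C
Completed: cp=U+020C (starts at byte 7)
Byte[9]=D4: 2-byte lead, need 1 cont bytes. acc=0x14
Byte[10]=BE: continuation. acc=(acc<<6)|0x3E=0x53E
Completed: cp=U+053E (starts at byte 9)

Answer: U+57DC U+0358 U+01F7 U+020C U+053E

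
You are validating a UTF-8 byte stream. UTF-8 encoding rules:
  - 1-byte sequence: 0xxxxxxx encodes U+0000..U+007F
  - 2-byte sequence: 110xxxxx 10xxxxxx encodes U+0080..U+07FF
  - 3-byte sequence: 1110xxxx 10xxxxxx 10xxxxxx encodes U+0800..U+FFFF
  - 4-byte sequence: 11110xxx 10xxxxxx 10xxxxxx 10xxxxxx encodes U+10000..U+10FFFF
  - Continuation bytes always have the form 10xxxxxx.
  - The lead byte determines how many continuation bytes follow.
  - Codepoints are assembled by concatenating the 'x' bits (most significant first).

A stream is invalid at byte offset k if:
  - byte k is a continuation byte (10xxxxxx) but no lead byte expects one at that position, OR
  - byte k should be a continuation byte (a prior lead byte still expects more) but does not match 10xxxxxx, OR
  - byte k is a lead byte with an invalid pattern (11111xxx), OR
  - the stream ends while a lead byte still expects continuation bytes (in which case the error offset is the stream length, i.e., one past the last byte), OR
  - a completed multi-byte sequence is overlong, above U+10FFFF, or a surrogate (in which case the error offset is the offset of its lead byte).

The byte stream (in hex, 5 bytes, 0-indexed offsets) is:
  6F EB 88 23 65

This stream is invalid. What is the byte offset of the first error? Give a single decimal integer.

Answer: 3

Derivation:
Byte[0]=6F: 1-byte ASCII. cp=U+006F
Byte[1]=EB: 3-byte lead, need 2 cont bytes. acc=0xB
Byte[2]=88: continuation. acc=(acc<<6)|0x08=0x2C8
Byte[3]=23: expected 10xxxxxx continuation. INVALID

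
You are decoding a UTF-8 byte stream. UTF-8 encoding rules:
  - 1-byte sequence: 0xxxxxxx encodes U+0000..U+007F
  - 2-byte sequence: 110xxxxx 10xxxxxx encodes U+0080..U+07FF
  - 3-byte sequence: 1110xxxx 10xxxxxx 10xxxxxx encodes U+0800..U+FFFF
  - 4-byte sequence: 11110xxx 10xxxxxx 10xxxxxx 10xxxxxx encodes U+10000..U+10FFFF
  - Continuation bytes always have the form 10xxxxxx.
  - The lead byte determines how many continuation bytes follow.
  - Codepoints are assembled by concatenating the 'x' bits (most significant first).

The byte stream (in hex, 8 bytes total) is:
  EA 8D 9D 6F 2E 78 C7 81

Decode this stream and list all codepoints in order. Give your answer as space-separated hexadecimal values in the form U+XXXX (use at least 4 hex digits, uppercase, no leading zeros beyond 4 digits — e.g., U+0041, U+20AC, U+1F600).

Byte[0]=EA: 3-byte lead, need 2 cont bytes. acc=0xA
Byte[1]=8D: continuation. acc=(acc<<6)|0x0D=0x28D
Byte[2]=9D: continuation. acc=(acc<<6)|0x1D=0xA35D
Completed: cp=U+A35D (starts at byte 0)
Byte[3]=6F: 1-byte ASCII. cp=U+006F
Byte[4]=2E: 1-byte ASCII. cp=U+002E
Byte[5]=78: 1-byte ASCII. cp=U+0078
Byte[6]=C7: 2-byte lead, need 1 cont bytes. acc=0x7
Byte[7]=81: continuation. acc=(acc<<6)|0x01=0x1C1
Completed: cp=U+01C1 (starts at byte 6)

Answer: U+A35D U+006F U+002E U+0078 U+01C1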